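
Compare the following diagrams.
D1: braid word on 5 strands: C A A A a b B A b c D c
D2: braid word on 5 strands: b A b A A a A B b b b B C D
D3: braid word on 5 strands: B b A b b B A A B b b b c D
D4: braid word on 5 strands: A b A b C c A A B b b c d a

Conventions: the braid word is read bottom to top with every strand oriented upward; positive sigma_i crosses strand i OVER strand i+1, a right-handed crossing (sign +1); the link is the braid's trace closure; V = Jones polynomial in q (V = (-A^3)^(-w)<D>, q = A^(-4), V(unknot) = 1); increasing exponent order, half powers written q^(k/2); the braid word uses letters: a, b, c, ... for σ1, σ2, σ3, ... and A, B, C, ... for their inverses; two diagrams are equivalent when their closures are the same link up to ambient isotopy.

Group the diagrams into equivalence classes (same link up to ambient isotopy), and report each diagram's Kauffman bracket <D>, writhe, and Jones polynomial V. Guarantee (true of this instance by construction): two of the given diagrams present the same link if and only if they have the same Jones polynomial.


grouping into links: {D1} | {D2, D3, D4}
V(D1) = -q^-4 + q^-3 + q^-1  (w -2, c 12, <D> = A^-2 + A^6 - A^10)
D2 (bracket -A^-18 + 2A^-14 - 2A^-10 + 3A^-6 - 2A^-2 + 2A^2 - A^6; 14 crossings at w = -2): V = -q^-3 + 2q^-2 - 2q^-1 + 3 - 2q + 2q^2 - q^3
V(D3) = -q^-3 + 2q^-2 - 2q^-1 + 3 - 2q + 2q^2 - q^3  [14 crossings, <D> = -A^-12 + 2A^-8 - 2A^-4 + 3 - 2A^4 + 2A^8 - A^12, w = 0]
V(D4) = -q^-3 + 2q^-2 - 2q^-1 + 3 - 2q + 2q^2 - q^3  (w +2, c 14, <D> = -A^-6 + 2A^-2 - 2A^2 + 3A^6 - 2A^10 + 2A^14 - A^18)
why: 2 values of V(q) split the 4 diagrams


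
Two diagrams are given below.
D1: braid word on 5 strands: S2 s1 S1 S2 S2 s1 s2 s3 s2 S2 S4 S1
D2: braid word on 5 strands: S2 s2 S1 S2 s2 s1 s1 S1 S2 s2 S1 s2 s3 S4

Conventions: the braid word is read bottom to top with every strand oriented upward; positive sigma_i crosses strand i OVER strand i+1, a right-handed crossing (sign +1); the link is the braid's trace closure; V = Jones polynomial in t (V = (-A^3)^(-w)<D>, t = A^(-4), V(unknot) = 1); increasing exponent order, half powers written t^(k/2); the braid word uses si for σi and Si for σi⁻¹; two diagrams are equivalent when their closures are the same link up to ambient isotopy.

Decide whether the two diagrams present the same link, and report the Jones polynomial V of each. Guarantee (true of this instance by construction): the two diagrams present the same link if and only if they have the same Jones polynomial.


equivalent: no
D1 (bracket A^-2 + A^6 - A^10; 12 crossings at w = -2): V = -t^-4 + t^-3 + t^-1
V(D2) = 1  (w 0, c 14, <D> = 1)
key observation: 2 classes among 2 diagrams; unequal V(t) rules out equality


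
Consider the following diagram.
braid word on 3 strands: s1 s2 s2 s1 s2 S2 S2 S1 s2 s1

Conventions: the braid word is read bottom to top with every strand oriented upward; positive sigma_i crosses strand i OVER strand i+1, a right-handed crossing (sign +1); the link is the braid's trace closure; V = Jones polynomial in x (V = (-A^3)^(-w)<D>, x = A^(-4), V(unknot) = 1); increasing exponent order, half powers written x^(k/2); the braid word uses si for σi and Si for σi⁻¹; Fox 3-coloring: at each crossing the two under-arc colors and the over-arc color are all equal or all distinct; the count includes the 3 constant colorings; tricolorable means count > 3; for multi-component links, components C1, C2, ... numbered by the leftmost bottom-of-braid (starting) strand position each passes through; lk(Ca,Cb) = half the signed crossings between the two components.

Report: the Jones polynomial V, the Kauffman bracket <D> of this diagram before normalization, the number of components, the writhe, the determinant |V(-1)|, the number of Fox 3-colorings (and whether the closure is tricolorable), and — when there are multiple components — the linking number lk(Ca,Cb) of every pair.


V = x - x^2 + 2x^3 - x^4 + x^5 - x^6
<D> = -A^-12 + A^-8 - A^-4 + 2 - A^4 + A^8 (w = +4)
1 component over 10 crossings, w = +4
3 Fox colorings among 3^10, |V(-1)| = 7: not tricolorable
why: w = +4 (over 10 crossings) is diagram-only; (-A^3)^(-4) removes it from V


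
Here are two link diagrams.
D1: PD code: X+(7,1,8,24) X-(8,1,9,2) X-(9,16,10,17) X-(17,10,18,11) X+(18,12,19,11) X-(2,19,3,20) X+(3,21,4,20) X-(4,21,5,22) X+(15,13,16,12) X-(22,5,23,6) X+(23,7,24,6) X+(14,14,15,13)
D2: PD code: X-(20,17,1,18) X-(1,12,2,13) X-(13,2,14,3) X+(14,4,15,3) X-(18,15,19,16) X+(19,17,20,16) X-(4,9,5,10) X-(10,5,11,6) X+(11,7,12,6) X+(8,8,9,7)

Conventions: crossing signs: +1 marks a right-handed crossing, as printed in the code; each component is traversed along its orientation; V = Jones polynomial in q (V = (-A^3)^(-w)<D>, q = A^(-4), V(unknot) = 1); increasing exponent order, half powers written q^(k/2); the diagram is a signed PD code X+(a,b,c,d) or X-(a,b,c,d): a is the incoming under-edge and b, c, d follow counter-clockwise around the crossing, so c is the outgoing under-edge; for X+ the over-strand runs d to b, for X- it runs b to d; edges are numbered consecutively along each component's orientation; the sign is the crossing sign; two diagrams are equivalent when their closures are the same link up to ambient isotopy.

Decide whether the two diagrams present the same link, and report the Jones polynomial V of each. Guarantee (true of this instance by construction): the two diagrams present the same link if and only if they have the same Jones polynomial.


equivalent: yes
D1 (bracket 1; 12 crossings at w = 0): V = 1
D2 (bracket A^-6; 10 crossings at w = -2): V = 1
key observation: Reidemeister moves carry D1 (12 crossings) to D2 (10)


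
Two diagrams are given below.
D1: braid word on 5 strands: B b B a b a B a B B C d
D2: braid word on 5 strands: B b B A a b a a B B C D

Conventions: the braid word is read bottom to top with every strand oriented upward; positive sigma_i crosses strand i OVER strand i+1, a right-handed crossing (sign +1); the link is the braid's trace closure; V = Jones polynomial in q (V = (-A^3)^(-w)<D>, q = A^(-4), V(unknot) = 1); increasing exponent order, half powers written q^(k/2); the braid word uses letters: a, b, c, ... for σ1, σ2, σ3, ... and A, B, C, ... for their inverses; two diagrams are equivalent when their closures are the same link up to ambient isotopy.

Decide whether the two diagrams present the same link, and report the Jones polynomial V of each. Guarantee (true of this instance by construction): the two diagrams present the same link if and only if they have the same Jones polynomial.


same link: yes
V(D1) = q^-2 + 2 + q^2  [12 crossings, <D> = A^-8 + 2 + A^8, w = 0]
V(D2) = q^-2 + 2 + q^2  (w -2, c 12, <D> = A^-14 + 2A^-6 + A^2)
note: one V(q) for all 2 diagrams — one class (guaranteed)


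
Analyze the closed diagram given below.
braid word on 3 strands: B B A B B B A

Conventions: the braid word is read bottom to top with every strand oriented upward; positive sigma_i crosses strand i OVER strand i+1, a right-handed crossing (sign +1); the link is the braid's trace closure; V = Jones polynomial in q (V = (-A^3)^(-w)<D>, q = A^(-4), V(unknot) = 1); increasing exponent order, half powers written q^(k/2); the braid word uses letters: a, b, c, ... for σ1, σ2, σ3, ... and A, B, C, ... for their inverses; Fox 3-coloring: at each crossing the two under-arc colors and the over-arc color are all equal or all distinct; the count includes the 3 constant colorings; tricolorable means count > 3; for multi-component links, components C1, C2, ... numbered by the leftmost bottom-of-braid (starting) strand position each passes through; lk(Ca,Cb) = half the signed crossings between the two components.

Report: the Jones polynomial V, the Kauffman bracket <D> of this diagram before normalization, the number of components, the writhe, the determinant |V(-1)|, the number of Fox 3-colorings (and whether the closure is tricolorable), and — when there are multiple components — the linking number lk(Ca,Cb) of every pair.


V(q) = q^(-15/2) - q^(-13/2) - q^(-9/2) - q^(-5/2)
bracket: A^-11 + A^-3 + A^5 - A^9, w = -7
2 components, writhe -7, over 7 crossings
lk(C1,C2) = -2
det 4, colorings 3 of 3^7 — not tricolorable
observation: |V(-1)| = 4: so not tricolorable, since 3 does not divide 4


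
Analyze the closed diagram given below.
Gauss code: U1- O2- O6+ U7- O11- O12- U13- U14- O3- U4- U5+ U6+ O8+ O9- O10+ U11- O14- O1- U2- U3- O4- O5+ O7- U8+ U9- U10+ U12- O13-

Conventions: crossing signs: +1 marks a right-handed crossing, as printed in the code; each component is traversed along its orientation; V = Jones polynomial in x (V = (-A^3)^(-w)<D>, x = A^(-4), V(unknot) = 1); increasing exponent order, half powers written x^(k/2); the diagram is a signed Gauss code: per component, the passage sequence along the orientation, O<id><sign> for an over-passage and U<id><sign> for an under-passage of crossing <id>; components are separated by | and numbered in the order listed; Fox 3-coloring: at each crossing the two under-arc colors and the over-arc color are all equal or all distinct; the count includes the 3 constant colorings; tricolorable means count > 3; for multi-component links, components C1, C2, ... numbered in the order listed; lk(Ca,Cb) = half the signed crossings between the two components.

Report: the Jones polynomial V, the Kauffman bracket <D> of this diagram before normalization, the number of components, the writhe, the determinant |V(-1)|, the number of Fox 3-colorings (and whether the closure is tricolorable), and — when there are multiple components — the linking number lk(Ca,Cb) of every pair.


Jones polynomial: V(x) = x^-8 - 2x^-7 + x^-6 - 2x^-5 + 2x^-4 + x^-2
<D> = A^-10 + 2A^-2 - 2A^2 + A^6 - 2A^10 + A^14; writhe -6
components 1, writhe -6 (14 crossings)
3-colorings: 27 of 3^14, det 9 — tricolorable
note: det 9 = |V(-1)|; divisible by 3, so tricolorable


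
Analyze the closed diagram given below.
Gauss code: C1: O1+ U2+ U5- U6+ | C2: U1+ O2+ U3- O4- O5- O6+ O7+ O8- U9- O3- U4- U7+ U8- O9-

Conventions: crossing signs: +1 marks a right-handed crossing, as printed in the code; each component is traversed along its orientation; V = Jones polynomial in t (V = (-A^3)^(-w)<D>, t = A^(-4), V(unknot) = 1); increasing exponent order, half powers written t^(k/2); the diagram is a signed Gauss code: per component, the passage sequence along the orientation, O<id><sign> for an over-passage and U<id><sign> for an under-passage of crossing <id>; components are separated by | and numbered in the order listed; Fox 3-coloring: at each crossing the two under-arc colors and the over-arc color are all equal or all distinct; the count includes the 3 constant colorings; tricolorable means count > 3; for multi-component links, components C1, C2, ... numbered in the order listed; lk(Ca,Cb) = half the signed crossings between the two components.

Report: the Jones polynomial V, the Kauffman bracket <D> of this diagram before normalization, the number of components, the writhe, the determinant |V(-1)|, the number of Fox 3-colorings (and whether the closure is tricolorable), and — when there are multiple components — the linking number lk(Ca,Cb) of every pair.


V(t) = t^(-7/2) - t^(-5/2) + t^(-3/2) - 2t^(-1/2) - t^(3/2)
bracket: A^-9 + 2A^-1 - A^3 + A^7 - A^11, w = -1
2 components, writhe -1, over 9 crossings
lk(C1,C2) = +1
det 6, colorings 9 of 3^9 — tricolorable
observation: span 5 respects span(V) <= c + mu - 1 = 10 for this 2-component diagram


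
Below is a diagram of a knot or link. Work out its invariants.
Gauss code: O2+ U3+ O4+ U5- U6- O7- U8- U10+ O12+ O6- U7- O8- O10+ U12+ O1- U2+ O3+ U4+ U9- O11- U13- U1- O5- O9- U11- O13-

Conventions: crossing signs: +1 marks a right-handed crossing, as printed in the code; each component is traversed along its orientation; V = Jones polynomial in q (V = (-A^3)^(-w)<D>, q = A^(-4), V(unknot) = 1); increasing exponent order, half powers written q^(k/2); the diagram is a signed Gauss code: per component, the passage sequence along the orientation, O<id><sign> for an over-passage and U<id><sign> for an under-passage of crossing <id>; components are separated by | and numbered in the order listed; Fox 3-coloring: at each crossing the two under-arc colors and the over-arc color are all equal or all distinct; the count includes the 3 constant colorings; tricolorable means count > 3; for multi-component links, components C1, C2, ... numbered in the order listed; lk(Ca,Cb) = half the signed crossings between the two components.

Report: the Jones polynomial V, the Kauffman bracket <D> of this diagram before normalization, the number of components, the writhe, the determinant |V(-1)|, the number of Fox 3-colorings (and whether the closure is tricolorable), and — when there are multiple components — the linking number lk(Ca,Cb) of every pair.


V = -q^-5 + q^-4 - q^-3 + 2q^-2 - q^-1 + 2 - q
<D> = A^-13 - 2A^-9 + A^-5 - 2A^-1 + A^3 - A^7 + A^11 (w = -3)
1 component over 13 crossings, w = -3
9 Fox colorings among 3^13, |V(-1)| = 9: tricolorable
why: V spans 6 powers of q: at least 6 crossings in any diagram


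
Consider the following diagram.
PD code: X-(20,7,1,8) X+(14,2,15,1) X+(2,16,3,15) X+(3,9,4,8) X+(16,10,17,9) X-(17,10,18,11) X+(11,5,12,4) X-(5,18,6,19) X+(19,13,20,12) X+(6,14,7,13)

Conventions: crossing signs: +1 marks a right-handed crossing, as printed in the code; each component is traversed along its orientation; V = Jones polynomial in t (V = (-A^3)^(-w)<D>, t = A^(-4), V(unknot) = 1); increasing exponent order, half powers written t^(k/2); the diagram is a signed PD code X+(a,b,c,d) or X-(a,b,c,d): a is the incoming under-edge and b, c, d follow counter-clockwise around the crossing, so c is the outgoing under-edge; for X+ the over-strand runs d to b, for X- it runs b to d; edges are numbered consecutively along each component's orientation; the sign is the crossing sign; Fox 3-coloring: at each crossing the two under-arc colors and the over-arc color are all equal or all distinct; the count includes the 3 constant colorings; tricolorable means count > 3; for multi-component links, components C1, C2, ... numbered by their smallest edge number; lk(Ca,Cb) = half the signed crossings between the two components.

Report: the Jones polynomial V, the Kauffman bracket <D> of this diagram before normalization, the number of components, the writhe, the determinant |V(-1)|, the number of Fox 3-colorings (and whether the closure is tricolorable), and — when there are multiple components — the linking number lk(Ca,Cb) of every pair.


Jones polynomial: V(t) = 2t - 2t^2 + 3t^3 - 3t^4 + 2t^5 - 2t^6 + t^7
<D> = A^-16 - 2A^-12 + 2A^-8 - 3A^-4 + 3 - 2A^4 + 2A^8; writhe +4
components 1, writhe +4 (10 crossings)
3-colorings: 9 of 3^10, det 15 — tricolorable
note: the span of V is 6, forcing >= 6 crossings in any diagram


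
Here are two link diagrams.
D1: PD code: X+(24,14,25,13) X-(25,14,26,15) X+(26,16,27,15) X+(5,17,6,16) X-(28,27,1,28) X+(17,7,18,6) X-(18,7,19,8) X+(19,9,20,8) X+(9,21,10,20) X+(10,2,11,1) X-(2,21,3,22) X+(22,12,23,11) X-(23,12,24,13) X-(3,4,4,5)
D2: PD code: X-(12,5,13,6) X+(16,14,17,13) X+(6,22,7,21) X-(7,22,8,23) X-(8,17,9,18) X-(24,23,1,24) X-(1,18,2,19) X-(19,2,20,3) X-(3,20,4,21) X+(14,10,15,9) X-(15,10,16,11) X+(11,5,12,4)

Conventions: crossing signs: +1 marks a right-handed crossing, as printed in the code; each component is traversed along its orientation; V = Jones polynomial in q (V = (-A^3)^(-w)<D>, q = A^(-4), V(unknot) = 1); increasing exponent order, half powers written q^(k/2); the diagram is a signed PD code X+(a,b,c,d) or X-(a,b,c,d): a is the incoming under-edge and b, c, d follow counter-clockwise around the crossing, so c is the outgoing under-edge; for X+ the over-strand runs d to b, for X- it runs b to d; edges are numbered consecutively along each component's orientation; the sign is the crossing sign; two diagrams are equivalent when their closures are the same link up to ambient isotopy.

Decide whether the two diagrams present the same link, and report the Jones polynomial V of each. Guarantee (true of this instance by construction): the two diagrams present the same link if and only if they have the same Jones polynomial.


equivalent: no
V(D1) = q - q^2 + 2q^3 - q^4 + q^5 - q^6  (w +2, c 14, <D> = -A^-18 + A^-14 - A^-10 + 2A^-6 - A^-2 + A^2)
V(D2) = -q^-4 + q^-3 + q^-1  (w -4, c 12, <D> = A^-8 + 1 - A^4)
why: 2 values of V(q) split the 2 diagrams


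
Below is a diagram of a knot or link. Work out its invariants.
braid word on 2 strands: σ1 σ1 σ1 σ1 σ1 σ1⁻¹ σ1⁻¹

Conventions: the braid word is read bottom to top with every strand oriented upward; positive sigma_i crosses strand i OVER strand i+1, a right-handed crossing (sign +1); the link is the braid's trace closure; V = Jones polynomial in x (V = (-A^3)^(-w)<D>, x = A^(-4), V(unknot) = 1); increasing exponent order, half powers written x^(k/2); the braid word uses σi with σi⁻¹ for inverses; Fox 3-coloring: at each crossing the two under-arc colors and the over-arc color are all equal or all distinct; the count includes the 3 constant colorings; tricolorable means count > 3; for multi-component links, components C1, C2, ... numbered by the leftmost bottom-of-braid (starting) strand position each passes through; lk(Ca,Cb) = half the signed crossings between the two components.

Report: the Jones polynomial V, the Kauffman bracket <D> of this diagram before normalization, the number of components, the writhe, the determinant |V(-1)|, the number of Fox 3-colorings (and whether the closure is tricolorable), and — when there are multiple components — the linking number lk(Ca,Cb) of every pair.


V(x) = x + x^3 - x^4
bracket: A^-7 - A^-3 - A^5, w = +3
1 component, writhe +3, over 7 crossings
det 3, colorings 9 of 3^7 — tricolorable
observation: det 3 = |V(-1)|; divisible by 3, so tricolorable


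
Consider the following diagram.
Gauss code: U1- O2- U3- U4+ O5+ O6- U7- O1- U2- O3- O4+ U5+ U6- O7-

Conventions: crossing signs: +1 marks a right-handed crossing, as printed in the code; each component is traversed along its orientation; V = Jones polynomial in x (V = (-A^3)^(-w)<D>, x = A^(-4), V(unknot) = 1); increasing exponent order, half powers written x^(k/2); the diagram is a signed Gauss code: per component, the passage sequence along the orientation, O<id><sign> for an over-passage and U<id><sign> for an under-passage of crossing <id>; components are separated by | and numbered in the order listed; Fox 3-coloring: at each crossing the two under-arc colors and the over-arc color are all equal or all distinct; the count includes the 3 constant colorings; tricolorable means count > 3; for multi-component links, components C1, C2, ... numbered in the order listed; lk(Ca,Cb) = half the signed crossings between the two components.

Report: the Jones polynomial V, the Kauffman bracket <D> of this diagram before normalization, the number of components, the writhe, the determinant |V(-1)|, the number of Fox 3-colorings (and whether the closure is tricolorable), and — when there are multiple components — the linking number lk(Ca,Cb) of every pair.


V(x) = -x^-4 + x^-3 + x^-1
bracket: -A^-5 - A^3 + A^7, w = -3
1 component, writhe -3, over 7 crossings
det 3, colorings 9 of 3^7 — tricolorable
observation: w = -3 shifts under R1 moves; the (-A^3)^(3) factor cancels that in V


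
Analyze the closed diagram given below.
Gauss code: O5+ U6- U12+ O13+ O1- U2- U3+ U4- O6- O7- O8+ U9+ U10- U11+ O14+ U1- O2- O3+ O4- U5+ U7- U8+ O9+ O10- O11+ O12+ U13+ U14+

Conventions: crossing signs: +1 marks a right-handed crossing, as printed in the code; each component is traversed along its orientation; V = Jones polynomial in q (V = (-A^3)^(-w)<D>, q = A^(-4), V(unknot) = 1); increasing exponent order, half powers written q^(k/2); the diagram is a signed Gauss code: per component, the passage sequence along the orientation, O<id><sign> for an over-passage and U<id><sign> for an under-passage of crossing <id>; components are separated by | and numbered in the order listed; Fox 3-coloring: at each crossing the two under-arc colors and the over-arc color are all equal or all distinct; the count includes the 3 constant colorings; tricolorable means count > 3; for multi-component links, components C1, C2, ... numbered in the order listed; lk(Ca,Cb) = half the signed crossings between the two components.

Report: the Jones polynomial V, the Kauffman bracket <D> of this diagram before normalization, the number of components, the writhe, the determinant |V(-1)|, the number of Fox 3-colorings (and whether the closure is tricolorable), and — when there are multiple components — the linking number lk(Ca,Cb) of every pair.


V(q) = -q^-1 + 2 - q + 2q^2 - q^3 + q^4 - q^5
bracket: -A^-14 + A^-10 - A^-6 + 2A^-2 - A^2 + 2A^6 - A^10, w = +2
1 component, writhe +2, over 14 crossings
det 9, colorings 9 of 3^14 — tricolorable
observation: w = +2 shifts under R1 moves; the (-A^3)^(-2) factor cancels that in V


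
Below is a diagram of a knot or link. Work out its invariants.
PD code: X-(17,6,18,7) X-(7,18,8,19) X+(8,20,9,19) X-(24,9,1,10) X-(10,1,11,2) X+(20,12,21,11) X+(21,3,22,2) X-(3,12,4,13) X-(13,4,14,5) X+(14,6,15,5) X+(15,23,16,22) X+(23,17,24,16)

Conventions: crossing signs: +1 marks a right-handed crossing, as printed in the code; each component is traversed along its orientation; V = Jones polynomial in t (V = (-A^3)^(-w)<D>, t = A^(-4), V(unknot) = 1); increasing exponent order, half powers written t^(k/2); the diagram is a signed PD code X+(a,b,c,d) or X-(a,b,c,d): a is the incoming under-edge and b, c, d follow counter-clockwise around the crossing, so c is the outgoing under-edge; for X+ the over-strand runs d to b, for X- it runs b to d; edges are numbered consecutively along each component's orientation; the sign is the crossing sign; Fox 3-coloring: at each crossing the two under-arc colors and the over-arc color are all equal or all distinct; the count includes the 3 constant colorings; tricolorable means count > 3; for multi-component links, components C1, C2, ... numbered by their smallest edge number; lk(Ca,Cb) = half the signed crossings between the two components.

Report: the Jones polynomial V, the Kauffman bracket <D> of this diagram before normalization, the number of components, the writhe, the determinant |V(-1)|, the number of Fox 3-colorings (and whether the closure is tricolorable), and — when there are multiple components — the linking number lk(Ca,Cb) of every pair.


Jones polynomial: V(t) = -t^-3 + t^-2 - t^-1 + 3 - t + t^2 - t^3
<D> = -A^-12 + A^-8 - A^-4 + 3 - A^4 + A^8 - A^12; writhe 0
components 1, writhe 0 (12 crossings)
3-colorings: 27 of 3^12, det 9 — tricolorable
note: |V(-1)| = 9: so tricolorable, since 3 divides 9


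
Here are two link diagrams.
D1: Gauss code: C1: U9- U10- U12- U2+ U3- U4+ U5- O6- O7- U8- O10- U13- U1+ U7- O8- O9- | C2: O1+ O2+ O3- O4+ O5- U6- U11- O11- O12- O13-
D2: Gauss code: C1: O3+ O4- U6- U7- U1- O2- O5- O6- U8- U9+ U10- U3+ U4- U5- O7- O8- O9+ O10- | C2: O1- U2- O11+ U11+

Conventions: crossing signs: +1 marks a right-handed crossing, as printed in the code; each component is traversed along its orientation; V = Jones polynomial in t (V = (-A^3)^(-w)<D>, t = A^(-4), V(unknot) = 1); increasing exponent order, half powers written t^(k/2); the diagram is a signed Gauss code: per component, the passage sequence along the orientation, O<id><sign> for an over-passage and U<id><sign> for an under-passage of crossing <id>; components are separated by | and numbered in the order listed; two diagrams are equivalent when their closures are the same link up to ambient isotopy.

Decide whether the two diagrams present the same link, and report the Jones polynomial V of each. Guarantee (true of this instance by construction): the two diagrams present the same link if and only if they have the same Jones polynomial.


same link: yes
V(D1) = t^(-13/2) - t^(-11/2) + t^(-9/2) - 2t^(-7/2) - t^(-3/2)  [13 crossings, <D> = A^-15 + 2A^-7 - A^-3 + A - A^5, w = -7]
V(D2) = t^(-13/2) - t^(-11/2) + t^(-9/2) - 2t^(-7/2) - t^(-3/2)  (w -5, c 11, <D> = A^-9 + 2A^-1 - A^3 + A^7 - A^11)
note: all 2 diagrams share one V(t), hence one class


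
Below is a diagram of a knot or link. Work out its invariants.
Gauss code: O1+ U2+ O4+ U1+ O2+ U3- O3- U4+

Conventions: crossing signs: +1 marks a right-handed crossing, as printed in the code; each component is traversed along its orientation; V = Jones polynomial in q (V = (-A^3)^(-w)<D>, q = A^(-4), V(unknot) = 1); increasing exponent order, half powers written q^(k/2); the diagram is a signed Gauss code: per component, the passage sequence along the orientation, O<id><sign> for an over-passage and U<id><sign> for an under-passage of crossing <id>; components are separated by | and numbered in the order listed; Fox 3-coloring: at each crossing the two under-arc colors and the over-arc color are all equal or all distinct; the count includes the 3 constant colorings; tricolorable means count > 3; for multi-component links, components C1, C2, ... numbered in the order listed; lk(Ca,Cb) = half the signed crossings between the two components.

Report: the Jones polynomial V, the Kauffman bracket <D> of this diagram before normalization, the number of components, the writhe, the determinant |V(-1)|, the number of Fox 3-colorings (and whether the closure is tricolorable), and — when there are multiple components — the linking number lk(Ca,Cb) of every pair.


V = q + q^3 - q^4
<D> = -A^-10 + A^-6 + A^2 (w = +2)
1 component over 4 crossings, w = +2
9 Fox colorings among 3^4, |V(-1)| = 3: tricolorable
why: w = +2 (over 4 crossings) is diagram-only; (-A^3)^(-2) removes it from V


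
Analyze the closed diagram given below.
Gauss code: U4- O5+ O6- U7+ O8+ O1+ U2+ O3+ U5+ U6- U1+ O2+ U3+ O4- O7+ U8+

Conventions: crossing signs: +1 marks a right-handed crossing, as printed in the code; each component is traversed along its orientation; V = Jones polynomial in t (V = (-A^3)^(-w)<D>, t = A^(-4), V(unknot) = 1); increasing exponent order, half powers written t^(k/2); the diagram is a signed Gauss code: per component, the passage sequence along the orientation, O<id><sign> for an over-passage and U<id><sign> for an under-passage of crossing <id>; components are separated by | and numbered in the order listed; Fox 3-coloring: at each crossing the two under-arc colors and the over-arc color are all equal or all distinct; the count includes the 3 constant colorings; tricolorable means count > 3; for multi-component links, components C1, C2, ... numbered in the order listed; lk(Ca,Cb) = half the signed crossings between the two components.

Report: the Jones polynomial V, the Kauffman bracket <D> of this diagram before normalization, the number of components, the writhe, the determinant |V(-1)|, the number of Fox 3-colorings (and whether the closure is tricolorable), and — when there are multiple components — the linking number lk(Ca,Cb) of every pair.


V(t) = t + t^3 - t^4
bracket: -A^-4 + 1 + A^8, w = +4
1 component, writhe +4, over 8 crossings
det 3, colorings 9 of 3^8 — tricolorable
observation: V spans 3 powers of t: at least 3 crossings in any diagram


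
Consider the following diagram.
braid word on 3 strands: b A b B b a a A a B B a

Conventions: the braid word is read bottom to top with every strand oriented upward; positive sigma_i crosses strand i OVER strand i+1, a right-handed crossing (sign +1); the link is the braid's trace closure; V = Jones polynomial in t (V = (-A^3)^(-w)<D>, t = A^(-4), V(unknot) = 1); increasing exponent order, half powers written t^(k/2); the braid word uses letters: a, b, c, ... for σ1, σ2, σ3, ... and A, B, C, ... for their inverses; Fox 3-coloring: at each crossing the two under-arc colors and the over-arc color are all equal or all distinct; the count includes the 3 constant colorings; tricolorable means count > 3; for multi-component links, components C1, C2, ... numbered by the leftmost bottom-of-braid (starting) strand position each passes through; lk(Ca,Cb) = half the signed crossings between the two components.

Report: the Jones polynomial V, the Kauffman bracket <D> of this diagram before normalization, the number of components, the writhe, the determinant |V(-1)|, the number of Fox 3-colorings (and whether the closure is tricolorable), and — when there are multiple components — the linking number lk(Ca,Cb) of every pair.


V = -t^-1 + 2 - t + 2t^2 - t^3 + t^4 - t^5
<D> = -A^-14 + A^-10 - A^-6 + 2A^-2 - A^2 + 2A^6 - A^10 (w = +2)
1 component over 12 crossings, w = +2
9 Fox colorings among 3^12, |V(-1)| = 9: tricolorable
why: w = +2 shifts under R1 moves; the (-A^3)^(-2) factor cancels that in V


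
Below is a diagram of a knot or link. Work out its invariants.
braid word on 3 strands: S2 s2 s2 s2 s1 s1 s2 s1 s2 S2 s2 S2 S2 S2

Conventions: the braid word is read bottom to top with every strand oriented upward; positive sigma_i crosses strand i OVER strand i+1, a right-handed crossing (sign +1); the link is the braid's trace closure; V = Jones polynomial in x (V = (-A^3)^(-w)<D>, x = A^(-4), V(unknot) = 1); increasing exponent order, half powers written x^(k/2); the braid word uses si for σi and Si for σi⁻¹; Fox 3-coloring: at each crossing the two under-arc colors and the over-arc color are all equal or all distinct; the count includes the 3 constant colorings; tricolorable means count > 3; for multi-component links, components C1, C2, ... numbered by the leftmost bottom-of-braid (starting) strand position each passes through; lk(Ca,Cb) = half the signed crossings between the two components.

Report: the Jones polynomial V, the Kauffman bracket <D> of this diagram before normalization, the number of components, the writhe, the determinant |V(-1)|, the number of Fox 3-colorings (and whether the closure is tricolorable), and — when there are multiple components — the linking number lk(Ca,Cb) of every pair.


V = x + x^3 - x^4
<D> = -A^-4 + 1 + A^8 (w = +4)
1 component over 14 crossings, w = +4
9 Fox colorings among 3^14, |V(-1)| = 3: tricolorable
why: w = +4 (over 14 crossings) is diagram-only; (-A^3)^(-4) removes it from V


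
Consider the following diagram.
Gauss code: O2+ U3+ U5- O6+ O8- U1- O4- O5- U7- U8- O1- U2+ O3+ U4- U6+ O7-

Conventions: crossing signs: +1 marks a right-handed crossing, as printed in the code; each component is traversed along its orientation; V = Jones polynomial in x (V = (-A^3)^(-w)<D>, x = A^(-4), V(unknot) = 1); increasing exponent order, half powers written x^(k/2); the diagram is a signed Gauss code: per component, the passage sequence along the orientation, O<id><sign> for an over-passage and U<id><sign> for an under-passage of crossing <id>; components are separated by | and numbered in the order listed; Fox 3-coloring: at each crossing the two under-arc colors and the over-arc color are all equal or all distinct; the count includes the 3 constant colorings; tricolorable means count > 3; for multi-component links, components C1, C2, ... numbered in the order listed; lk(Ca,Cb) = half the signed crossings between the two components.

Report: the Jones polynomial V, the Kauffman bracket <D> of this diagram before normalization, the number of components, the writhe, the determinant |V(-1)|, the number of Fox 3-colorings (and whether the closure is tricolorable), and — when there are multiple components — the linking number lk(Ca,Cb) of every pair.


Jones polynomial: V(x) = -x^-5 + x^-4 - x^-3 + 2x^-2 - x^-1 + 2 - x
<D> = -A^-10 + 2A^-6 - A^-2 + 2A^2 - A^6 + A^10 - A^14; writhe -2
components 1, writhe -2 (8 crossings)
3-colorings: 9 of 3^8, det 9 — tricolorable
note: w = -2 (over 8 crossings) is diagram-only; (-A^3)^(2) removes it from V


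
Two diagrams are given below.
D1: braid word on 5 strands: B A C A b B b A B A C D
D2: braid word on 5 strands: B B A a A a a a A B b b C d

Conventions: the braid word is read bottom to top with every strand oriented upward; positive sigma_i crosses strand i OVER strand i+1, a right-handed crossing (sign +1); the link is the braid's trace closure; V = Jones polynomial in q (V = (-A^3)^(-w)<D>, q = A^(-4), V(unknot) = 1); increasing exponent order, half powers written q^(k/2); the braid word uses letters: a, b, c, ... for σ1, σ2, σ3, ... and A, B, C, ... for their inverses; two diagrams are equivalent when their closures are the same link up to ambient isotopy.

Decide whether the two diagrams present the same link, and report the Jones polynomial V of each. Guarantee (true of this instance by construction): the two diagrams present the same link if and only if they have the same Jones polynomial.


equivalent: no
D1 (bracket A^-16 + 2A^-8 - 2A^-4 + 1 - 2A^4 + A^8; 12 crossings at w = -8): V = q^-8 - 2q^-7 + q^-6 - 2q^-5 + 2q^-4 + q^-2
V(D2) = 1  (w 0, c 14, <D> = 1)
key observation: comparing 2 Jones polynomials yields 2 groups


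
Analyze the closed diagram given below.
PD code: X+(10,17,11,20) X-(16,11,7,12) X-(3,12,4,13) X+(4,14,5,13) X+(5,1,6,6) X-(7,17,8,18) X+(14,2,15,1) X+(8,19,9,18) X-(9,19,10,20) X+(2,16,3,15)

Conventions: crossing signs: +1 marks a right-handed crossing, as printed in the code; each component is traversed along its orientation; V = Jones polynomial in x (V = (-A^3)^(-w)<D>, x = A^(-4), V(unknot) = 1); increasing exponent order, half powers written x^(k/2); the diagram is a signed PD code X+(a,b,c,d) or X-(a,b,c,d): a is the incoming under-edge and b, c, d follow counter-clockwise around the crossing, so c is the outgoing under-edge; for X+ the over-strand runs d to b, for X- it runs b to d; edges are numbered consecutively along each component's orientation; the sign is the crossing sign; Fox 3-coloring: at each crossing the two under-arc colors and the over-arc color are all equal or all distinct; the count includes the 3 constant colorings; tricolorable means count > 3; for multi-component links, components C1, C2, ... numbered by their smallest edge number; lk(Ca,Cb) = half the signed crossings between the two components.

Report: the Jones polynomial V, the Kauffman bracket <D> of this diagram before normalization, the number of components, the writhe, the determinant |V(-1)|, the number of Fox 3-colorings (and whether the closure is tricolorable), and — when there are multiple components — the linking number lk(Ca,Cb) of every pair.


V = 1 + x + x^2 + x^3
<D> = A^-6 + A^-2 + A^2 + A^6 (w = +2)
3 components over 10 crossings, w = +2
lk(C1,C2): +1
lk(C1,C3) = 0
linking number lk(C2,C3) = 0
9 Fox colorings among 3^11, |V(-1)| = 0: tricolorable
why: summing lk over 3 pairs gives +1


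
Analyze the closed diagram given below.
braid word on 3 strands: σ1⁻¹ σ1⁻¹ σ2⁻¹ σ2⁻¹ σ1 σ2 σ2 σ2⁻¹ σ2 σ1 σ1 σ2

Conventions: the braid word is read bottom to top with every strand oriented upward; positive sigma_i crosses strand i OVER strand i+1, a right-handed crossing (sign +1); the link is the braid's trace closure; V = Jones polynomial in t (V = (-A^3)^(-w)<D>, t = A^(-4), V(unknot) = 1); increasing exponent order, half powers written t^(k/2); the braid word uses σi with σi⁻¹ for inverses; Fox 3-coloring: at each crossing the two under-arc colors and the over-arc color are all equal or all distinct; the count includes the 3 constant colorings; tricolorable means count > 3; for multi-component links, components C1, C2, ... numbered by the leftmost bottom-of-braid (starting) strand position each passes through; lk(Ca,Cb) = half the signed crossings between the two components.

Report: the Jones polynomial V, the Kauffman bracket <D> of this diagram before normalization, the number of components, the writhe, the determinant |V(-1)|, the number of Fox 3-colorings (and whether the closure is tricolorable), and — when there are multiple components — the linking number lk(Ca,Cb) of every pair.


V = -t^-1 + 2 - t + 2t^2 - t^3 + t^4 - t^5
<D> = -A^-14 + A^-10 - A^-6 + 2A^-2 - A^2 + 2A^6 - A^10 (w = +2)
1 component over 12 crossings, w = +2
9 Fox colorings among 3^12, |V(-1)| = 9: tricolorable
why: inverse pairs cancel, leaving σ1⁻¹ σ1⁻¹ σ2⁻¹ σ2⁻¹ σ1 σ2 σ2 σ1 σ1 σ2


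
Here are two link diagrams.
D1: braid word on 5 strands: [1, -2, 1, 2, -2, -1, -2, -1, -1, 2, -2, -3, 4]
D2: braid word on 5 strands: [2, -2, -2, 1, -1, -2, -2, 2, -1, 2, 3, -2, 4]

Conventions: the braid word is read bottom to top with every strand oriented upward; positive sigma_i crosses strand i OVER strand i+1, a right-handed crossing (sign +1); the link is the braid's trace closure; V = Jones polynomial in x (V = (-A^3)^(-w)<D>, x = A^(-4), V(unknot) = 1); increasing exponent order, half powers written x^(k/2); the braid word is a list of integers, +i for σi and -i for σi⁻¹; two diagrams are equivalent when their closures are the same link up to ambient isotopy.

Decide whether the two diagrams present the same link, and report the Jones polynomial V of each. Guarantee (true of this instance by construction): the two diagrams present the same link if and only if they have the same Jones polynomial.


equivalent: yes
D1 (bracket A^-7 + A; 13 crossings at w = -3): V = -x^(-5/2) - x^(-1/2)
D2 (bracket A^-1 + A^7; 13 crossings at w = -1): V = -x^(-5/2) - x^(-1/2)
key observation: all 2 diagrams share one V(x), hence one class


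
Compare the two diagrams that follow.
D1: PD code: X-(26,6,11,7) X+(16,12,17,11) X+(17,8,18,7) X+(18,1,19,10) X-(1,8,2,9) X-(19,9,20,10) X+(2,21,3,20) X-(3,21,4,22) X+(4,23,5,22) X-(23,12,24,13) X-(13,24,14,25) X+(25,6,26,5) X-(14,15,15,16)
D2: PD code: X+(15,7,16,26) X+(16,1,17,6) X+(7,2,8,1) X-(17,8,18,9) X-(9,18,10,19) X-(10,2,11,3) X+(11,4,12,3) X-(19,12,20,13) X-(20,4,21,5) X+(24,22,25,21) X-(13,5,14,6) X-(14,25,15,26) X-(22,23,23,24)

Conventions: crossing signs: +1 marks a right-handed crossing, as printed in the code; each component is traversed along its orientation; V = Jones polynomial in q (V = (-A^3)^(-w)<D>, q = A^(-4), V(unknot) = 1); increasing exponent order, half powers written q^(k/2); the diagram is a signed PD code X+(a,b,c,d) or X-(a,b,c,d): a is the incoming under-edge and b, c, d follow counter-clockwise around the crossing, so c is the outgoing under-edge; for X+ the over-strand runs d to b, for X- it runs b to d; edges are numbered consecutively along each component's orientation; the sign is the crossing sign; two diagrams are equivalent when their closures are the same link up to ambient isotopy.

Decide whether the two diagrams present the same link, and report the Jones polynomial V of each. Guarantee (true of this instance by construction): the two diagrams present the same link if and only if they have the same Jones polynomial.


equivalent: no
D1 (bracket A^-13 + A^-5; 13 crossings at w = -1): V = -q^(1/2) - q^(5/2)
V(D2) = q^(-9/2) - q^(-5/2) - q^(-3/2) - q^(-1/2)  (w -3, c 13, <D> = A^-7 + A^-3 + A - A^9)
key observation: 2 classes among 2 diagrams; unequal V(q) rules out equality


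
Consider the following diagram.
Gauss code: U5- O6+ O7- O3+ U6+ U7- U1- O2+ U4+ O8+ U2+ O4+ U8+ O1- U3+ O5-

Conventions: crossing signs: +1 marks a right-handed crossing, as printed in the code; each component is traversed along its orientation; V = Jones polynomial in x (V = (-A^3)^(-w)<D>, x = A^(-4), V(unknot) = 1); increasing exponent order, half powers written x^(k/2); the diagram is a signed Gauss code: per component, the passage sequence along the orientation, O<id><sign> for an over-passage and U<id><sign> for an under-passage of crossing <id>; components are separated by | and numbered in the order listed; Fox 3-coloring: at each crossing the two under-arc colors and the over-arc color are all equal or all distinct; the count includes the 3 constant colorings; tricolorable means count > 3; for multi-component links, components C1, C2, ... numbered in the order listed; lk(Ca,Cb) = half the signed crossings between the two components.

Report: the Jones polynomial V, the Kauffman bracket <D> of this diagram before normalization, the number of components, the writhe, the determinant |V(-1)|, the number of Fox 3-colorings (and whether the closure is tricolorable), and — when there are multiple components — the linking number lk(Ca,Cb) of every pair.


V(x) = x + x^3 - x^4
bracket: -A^-10 + A^-6 + A^2, w = +2
1 component, writhe +2, over 8 crossings
det 3, colorings 9 of 3^8 — tricolorable
observation: w = +2 shifts under R1 moves; the (-A^3)^(-2) factor cancels that in V
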